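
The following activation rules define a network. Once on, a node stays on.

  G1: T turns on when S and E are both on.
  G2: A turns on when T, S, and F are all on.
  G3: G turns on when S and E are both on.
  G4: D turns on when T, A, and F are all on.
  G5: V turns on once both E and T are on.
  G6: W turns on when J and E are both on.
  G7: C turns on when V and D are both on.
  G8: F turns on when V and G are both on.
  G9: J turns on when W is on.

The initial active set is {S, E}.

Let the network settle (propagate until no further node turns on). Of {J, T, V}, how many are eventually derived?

G1: S and E on → T on.
E and T are on, so V turns on (G5).
J would need W (G9), but W never turns on.
T: reached.
V: reached.
Reached: T and V — 2 of the 3.

2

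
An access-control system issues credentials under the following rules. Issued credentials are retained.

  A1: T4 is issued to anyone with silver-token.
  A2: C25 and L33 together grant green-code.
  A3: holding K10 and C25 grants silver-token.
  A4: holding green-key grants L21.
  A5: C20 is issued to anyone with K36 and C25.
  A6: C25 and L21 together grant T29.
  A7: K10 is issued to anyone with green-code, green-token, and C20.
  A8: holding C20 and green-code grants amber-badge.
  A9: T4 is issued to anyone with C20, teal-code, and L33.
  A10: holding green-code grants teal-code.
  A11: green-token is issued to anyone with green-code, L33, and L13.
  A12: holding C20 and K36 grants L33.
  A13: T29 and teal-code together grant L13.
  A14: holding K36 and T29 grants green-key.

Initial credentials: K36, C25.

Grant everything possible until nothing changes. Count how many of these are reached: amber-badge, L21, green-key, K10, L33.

2

Holding K36 and C25 grants C20 (A5).
Holding C20 and K36 grants L33 (A12).
Holding C25 and L33 grants green-code (A2).
Holding C20 and green-code grants amber-badge (A8).
amber-badge: reached.
L21 would need green-key (A4), but green-key is never granted.
green-key would need K36 and T29 (A14), but T29 is never granted.
K10 would need green-code, green-token, and C20 (A7), but green-token is never granted.
L33: reached.
Reached: amber-badge and L33 — 2 of the 5.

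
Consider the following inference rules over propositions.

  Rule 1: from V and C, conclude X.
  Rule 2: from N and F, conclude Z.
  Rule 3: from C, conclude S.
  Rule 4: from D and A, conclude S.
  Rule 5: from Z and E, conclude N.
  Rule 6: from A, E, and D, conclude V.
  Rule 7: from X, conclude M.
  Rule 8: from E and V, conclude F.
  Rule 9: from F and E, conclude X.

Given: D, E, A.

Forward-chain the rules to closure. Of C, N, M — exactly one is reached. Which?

M

A, E, and D hold, so V follows (Rule 6).
E and V hold, so F follows (Rule 8).
From F and E, Rule 9 gives X.
X holds, so M follows (Rule 7).
No rule produces C, and it is not given. N would need Z and E (Rule 5), but Z is never established.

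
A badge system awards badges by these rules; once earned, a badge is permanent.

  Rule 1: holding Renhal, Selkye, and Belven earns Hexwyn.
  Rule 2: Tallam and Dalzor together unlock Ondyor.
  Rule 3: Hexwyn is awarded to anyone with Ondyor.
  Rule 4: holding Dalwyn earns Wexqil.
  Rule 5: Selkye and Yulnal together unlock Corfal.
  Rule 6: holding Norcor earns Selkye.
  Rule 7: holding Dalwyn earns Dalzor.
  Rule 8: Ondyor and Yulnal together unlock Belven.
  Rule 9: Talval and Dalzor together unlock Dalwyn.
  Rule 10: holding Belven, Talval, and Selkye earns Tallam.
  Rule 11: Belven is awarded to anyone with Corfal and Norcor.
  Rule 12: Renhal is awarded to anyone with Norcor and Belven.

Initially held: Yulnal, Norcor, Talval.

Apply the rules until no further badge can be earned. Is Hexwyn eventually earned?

With Norcor, Selkye is earned (Rule 6).
With Selkye and Yulnal, Corfal is earned (Rule 5).
With Corfal and Norcor, Belven is earned (Rule 11).
With Norcor and Belven, Renhal is earned (Rule 12).
With Renhal, Selkye, and Belven, Hexwyn is earned (Rule 1).

Yes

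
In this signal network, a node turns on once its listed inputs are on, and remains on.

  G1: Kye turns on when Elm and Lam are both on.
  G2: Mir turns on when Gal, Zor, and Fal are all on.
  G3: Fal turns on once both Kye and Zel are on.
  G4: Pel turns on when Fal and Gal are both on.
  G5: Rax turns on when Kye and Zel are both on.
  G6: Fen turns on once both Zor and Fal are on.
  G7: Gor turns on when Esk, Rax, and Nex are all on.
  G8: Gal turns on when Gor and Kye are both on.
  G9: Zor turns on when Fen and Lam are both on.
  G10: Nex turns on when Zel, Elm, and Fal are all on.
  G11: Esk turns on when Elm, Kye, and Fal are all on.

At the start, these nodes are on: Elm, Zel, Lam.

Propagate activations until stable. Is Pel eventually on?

G1: Elm and Lam on → Kye on.
G5: Kye and Zel on → Rax on.
G3: Kye and Zel on → Fal on.
Elm, Kye, and Fal are on, so Esk turns on (G11).
Zel, Elm, and Fal are on, so Nex turns on (G10).
G7: Esk, Rax, and Nex on → Gor on.
Gor and Kye are on, so Gal turns on (G8).
Fal and Gal are on, so Pel turns on (G4).

Yes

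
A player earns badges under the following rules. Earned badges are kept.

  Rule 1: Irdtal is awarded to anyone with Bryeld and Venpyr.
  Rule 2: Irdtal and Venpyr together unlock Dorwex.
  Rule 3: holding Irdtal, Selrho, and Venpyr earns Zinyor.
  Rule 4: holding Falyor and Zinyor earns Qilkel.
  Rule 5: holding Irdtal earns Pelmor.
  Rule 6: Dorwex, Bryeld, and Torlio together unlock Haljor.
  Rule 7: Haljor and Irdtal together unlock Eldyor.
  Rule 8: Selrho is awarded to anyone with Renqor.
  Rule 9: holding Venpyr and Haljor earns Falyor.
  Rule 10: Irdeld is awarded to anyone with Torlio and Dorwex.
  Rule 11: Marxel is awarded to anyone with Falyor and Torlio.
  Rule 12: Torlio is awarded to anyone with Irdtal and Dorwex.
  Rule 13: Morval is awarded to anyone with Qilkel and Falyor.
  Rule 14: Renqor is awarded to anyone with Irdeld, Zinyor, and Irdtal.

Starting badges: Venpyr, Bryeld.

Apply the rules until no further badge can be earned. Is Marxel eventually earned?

With Bryeld and Venpyr, Irdtal is earned (Rule 1).
With Irdtal and Venpyr, Dorwex is earned (Rule 2).
With Irdtal and Dorwex, Torlio is earned (Rule 12).
With Dorwex, Bryeld, and Torlio, Haljor is earned (Rule 6).
With Venpyr and Haljor, Falyor is earned (Rule 9).
With Falyor and Torlio, Marxel is earned (Rule 11).

Yes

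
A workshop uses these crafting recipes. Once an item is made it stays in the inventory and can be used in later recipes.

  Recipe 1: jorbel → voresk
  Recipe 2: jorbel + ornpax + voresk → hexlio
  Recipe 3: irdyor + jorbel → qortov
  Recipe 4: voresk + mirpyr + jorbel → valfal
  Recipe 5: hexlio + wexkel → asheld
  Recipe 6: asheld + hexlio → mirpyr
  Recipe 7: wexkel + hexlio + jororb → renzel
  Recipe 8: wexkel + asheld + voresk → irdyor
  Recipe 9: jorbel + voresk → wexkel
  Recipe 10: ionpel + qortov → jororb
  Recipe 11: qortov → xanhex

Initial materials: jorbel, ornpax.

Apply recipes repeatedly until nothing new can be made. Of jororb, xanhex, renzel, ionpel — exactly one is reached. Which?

xanhex

jorbel → voresk (Recipe 1).
Using Recipe 9, jorbel and voresk make wexkel.
Using Recipe 2, jorbel, ornpax, and voresk make hexlio.
hexlio + wexkel → asheld (Recipe 5).
wexkel + asheld + voresk → irdyor (Recipe 8).
irdyor + jorbel → qortov (Recipe 3).
Using Recipe 11, qortov makes xanhex.
No rule produces ionpel, and it is not given. renzel would need wexkel, hexlio, and jororb (Recipe 7), but jororb is never obtained. jororb would need ionpel and qortov (Recipe 10), but ionpel is never obtained.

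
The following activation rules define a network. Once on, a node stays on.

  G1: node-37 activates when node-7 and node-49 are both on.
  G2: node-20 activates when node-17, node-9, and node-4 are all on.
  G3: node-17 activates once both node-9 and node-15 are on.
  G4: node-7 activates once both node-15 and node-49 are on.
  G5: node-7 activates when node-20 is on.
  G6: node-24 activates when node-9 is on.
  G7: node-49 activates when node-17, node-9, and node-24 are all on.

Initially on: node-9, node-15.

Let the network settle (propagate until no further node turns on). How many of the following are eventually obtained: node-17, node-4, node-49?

G3: node-9 and node-15 on → node-17 on.
node-9 is on, so node-24 activates (G6).
G7: node-17, node-9, and node-24 on → node-49 on.
node-17: reached.
No rule produces node-4, and it is not given.
node-49: reached.
Reached: node-17 and node-49 — 2 of the 3.

2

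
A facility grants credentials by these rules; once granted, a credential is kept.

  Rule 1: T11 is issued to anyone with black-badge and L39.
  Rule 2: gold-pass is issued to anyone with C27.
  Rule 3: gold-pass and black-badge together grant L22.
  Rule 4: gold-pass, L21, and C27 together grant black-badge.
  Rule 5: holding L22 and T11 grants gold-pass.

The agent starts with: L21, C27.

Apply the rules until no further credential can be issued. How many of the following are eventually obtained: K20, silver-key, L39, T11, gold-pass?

1

Holding C27 grants gold-pass (Rule 2).
No rule produces K20, and it is not given.
No rule produces silver-key, and it is not given.
No rule produces L39, and it is not given.
T11 would need black-badge and L39 (Rule 1), but L39 is never granted.
gold-pass: reached.
Reached: gold-pass — 1 of the 5.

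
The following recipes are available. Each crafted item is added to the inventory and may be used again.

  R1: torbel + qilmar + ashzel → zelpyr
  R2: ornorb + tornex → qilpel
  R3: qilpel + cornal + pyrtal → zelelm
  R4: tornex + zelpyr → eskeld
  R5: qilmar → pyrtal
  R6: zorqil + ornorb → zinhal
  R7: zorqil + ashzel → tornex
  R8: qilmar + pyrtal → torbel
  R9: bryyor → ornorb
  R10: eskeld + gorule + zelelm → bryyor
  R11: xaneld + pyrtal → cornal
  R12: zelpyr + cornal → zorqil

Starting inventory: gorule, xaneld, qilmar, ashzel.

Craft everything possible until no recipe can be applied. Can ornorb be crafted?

ornorb would need bryyor (R9), but bryyor is never obtained.

No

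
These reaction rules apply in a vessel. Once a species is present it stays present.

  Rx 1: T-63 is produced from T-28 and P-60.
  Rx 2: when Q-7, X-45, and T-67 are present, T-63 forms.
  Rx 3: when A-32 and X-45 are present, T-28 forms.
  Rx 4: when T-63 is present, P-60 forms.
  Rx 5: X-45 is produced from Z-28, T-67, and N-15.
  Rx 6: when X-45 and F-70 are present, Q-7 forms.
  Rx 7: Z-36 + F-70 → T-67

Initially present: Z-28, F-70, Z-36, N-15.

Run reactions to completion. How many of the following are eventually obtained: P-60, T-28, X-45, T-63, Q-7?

Z-36 and F-70 present → T-67 forms (Rx 7).
Z-28, T-67, and N-15 present → X-45 forms (Rx 5).
X-45 and F-70 present → Q-7 forms (Rx 6).
Q-7, X-45, and T-67 present → T-63 forms (Rx 2).
T-63 present → P-60 forms (Rx 4).
P-60: reached.
T-28 would need A-32 and X-45 (Rx 3), but A-32 never forms.
X-45: reached.
T-63: reached.
Q-7: reached.
Reached: P-60, X-45, T-63, and Q-7 — 4 of the 5.

4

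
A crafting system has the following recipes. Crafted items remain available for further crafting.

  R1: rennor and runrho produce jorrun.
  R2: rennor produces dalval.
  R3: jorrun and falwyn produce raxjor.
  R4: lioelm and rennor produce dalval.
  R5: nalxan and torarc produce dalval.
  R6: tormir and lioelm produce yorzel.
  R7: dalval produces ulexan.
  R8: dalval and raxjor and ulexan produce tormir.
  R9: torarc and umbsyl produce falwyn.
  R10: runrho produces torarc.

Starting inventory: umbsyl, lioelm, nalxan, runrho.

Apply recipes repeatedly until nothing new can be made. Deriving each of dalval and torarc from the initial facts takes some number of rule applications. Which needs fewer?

torarc: runrho → torarc (R10). [1 rule application]
dalval: runrho → torarc (R10). nalxan and torarc → dalval (R5). [2 rule applications]
torarc needs fewer.

torarc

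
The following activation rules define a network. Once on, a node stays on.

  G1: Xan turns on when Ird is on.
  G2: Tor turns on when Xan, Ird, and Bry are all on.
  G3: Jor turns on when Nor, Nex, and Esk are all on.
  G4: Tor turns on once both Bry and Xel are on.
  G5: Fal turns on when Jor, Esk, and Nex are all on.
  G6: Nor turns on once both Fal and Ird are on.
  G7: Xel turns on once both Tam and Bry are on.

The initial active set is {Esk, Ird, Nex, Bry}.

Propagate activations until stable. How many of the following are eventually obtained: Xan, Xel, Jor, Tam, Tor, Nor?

2

Ird is on, so Xan turns on (G1).
Xan, Ird, and Bry are on, so Tor turns on (G2).
Xan: reached.
Xel would need Tam and Bry (G7), but Tam never turns on.
Jor would need Nor, Nex, and Esk (G3), but Nor never turns on.
No rule produces Tam, and it is not given.
Tor: reached.
Nor would need Fal and Ird (G6), but Fal never turns on.
Reached: Xan and Tor — 2 of the 6.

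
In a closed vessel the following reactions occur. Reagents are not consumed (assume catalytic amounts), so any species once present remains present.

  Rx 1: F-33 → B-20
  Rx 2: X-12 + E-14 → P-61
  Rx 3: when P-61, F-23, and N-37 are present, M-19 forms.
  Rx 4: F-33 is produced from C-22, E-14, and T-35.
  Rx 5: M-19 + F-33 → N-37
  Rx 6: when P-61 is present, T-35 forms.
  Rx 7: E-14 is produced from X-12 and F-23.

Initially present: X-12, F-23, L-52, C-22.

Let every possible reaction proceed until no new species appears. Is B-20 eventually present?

Yes

X-12 and F-23 present → E-14 forms (Rx 7).
X-12 and E-14 present → P-61 forms (Rx 2).
P-61 present → T-35 forms (Rx 6).
C-22, E-14, and T-35 present → F-33 forms (Rx 4).
F-33 present → B-20 forms (Rx 1).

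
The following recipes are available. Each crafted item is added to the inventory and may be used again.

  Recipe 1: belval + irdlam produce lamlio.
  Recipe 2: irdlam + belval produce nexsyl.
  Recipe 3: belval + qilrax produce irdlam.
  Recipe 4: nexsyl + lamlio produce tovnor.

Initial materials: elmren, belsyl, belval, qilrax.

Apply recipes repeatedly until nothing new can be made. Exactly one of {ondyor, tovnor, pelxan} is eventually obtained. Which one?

tovnor

Using Recipe 3, belval and qilrax make irdlam.
Using Recipe 2, irdlam and belval make nexsyl.
belval + irdlam → lamlio (Recipe 1).
nexsyl + lamlio → tovnor (Recipe 4).
No rule produces pelxan, and it is not given. No rule produces ondyor, and it is not given.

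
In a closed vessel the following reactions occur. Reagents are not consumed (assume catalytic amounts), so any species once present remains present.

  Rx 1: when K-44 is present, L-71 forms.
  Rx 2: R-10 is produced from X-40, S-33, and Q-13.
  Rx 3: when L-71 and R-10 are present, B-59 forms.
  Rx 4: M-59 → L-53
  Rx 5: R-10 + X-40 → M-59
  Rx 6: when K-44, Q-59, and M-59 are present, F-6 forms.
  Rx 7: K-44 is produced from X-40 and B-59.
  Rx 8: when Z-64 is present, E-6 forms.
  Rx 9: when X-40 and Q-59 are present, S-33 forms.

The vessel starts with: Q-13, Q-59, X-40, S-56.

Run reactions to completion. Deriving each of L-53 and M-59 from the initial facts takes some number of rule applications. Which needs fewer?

M-59

M-59: X-40 and Q-59 present → S-33 forms (Rx 9). X-40, S-33, and Q-13 present → R-10 forms (Rx 2). R-10 and X-40 present → M-59 forms (Rx 5). [3 rule applications]
L-53: X-40 and Q-59 present → S-33 forms (Rx 9). X-40, S-33, and Q-13 present → R-10 forms (Rx 2). R-10 and X-40 present → M-59 forms (Rx 5). M-59 present → L-53 forms (Rx 4). [4 rule applications]
M-59 needs fewer.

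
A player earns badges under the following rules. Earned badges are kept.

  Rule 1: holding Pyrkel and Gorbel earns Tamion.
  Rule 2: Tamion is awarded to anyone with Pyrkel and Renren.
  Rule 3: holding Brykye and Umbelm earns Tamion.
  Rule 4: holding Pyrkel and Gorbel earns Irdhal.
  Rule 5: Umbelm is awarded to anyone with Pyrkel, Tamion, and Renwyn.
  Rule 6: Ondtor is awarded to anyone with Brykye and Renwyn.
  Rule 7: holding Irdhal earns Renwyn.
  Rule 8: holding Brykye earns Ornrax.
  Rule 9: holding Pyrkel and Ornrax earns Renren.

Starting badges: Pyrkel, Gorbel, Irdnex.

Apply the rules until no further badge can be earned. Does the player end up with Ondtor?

No

Ondtor would need Brykye and Renwyn (Rule 6), but Brykye is never earned.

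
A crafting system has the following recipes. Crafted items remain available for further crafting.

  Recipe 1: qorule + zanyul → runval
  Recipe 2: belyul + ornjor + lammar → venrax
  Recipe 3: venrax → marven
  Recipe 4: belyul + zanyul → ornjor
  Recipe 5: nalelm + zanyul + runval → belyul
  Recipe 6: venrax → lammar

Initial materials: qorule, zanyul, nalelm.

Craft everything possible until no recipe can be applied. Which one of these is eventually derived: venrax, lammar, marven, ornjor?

Using Recipe 1, qorule and zanyul make runval.
Using Recipe 5, nalelm, zanyul, and runval make belyul.
Using Recipe 4, belyul and zanyul make ornjor.
marven would need venrax (Recipe 3), but venrax is never obtained. venrax would need belyul, ornjor, and lammar (Recipe 2), but lammar is never obtained. lammar would need venrax (Recipe 6), but venrax is never obtained.

ornjor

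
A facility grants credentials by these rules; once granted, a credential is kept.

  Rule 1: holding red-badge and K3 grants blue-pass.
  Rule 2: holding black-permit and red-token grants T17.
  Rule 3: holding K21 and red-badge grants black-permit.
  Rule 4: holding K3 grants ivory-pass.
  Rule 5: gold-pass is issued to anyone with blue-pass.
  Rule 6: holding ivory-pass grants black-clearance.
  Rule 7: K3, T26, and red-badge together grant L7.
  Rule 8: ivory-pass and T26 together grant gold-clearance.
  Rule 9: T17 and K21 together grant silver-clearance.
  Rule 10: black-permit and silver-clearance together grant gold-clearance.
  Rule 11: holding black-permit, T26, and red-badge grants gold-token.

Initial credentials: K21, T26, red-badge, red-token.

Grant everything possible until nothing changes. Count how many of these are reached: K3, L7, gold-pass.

0

No rule produces K3, and it is not given.
L7 would need K3, T26, and red-badge (Rule 7), but K3 is never granted.
gold-pass would need blue-pass (Rule 5), but blue-pass is never granted.
None of the 3 are reached.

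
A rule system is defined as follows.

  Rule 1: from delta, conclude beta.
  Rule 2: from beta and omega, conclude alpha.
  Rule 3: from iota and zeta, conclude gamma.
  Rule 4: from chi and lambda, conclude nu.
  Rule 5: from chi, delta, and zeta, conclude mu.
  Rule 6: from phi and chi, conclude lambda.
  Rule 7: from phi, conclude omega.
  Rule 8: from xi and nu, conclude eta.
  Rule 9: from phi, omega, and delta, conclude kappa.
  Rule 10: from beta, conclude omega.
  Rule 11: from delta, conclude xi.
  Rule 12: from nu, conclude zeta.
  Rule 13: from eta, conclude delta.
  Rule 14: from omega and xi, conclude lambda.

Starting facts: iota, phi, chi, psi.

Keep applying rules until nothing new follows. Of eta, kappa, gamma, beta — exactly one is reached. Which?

From phi and chi, Rule 6 gives lambda.
From chi and lambda, Rule 4 gives nu.
nu holds, so zeta follows (Rule 12).
iota and zeta hold, so gamma follows (Rule 3).
eta would need xi and nu (Rule 8), but xi is never established. kappa would need phi, omega, and delta (Rule 9), but delta is never established. beta would need delta (Rule 1), but delta is never established.

gamma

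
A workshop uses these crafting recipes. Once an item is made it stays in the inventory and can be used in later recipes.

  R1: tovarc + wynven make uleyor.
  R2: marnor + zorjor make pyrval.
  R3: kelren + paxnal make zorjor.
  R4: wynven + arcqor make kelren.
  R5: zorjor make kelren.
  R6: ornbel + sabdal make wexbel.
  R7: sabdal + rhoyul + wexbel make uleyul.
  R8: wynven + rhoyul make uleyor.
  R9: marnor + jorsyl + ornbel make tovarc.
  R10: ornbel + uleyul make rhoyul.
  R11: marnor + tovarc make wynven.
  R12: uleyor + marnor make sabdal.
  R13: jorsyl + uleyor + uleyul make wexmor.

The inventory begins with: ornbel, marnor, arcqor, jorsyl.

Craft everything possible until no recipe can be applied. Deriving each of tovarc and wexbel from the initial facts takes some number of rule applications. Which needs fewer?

tovarc

tovarc: Using R9, marnor, jorsyl, and ornbel make tovarc. [1 rule application]
wexbel: Using R9, marnor, jorsyl, and ornbel make tovarc. marnor + tovarc → wynven (R11). tovarc + wynven → uleyor (R1). uleyor + marnor → sabdal (R12). ornbel + sabdal → wexbel (R6). [5 rule applications]
tovarc needs fewer.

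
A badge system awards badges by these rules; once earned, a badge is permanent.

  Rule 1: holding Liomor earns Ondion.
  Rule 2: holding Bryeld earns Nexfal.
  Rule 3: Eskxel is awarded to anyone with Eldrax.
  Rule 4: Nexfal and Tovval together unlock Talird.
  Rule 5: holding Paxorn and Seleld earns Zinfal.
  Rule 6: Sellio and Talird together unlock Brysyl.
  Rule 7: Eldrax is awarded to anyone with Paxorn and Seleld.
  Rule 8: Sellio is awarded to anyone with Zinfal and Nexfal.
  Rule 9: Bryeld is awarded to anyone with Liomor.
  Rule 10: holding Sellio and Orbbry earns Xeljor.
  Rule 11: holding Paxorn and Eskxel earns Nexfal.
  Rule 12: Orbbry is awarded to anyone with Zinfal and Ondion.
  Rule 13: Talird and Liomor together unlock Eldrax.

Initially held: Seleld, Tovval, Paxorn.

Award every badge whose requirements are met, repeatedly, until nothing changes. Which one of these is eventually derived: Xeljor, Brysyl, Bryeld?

Brysyl

With Paxorn and Seleld, Eldrax is earned (Rule 7).
With Paxorn and Seleld, Zinfal is earned (Rule 5).
With Eldrax, Eskxel is earned (Rule 3).
With Paxorn and Eskxel, Nexfal is earned (Rule 11).
With Nexfal and Tovval, Talird is earned (Rule 4).
With Zinfal and Nexfal, Sellio is earned (Rule 8).
With Sellio and Talird, Brysyl is earned (Rule 6).
Bryeld would need Liomor (Rule 9), but Liomor is never earned. Xeljor would need Sellio and Orbbry (Rule 10), but Orbbry is never earned.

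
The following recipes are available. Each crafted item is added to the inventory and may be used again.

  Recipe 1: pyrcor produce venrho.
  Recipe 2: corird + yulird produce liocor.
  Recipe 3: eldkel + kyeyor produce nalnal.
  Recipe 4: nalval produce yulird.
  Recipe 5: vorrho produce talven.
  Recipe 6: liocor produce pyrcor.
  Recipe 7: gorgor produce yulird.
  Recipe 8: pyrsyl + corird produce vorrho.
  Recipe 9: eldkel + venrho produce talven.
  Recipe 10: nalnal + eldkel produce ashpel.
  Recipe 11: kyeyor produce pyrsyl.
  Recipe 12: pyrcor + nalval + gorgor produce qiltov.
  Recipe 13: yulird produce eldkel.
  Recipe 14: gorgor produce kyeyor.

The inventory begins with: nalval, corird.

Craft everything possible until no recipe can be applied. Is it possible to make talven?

nalval → yulird (Recipe 4).
Using Recipe 2, corird and yulird make liocor.
Using Recipe 13, yulird makes eldkel.
liocor → pyrcor (Recipe 6).
pyrcor → venrho (Recipe 1).
Using Recipe 9, eldkel and venrho make talven.

Yes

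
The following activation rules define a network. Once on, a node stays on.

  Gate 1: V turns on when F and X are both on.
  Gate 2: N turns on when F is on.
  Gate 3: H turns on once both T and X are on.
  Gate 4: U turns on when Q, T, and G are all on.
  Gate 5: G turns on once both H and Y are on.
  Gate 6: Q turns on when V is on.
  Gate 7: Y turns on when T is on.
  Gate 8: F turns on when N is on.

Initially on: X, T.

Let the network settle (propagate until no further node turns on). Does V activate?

V would need F and X (Gate 1), but F never turns on.

No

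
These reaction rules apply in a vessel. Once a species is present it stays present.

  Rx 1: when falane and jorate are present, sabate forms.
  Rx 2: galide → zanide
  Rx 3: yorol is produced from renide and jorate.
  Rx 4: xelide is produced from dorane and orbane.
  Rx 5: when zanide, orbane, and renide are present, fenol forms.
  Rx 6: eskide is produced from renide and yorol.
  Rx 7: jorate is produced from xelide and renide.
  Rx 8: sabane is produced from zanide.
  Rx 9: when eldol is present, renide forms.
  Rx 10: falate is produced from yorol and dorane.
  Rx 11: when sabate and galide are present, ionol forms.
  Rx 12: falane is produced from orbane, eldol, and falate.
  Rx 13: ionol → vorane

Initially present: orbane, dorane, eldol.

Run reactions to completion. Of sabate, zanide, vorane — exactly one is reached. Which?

eldol present → renide forms (Rx 9).
dorane and orbane present → xelide forms (Rx 4).
xelide and renide present → jorate forms (Rx 7).
renide and jorate present → yorol forms (Rx 3).
yorol and dorane present → falate forms (Rx 10).
orbane, eldol, and falate present → falane forms (Rx 12).
falane and jorate present → sabate forms (Rx 1).
zanide would need galide (Rx 2), but galide never forms. vorane would need ionol (Rx 13), but ionol never forms.

sabate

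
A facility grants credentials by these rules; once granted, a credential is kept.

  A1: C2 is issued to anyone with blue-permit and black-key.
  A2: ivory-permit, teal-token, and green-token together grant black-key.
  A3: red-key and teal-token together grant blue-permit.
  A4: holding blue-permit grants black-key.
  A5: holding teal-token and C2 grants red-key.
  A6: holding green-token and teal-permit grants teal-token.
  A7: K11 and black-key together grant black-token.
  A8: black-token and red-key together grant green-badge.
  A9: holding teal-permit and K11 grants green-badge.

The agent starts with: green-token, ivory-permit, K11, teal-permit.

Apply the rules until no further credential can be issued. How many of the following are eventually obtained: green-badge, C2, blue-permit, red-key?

Holding teal-permit and K11 grants green-badge (A9).
green-badge: reached.
C2 would need blue-permit and black-key (A1), but blue-permit is never granted.
blue-permit would need red-key and teal-token (A3), but red-key is never granted.
red-key would need teal-token and C2 (A5), but C2 is never granted.
Reached: green-badge — 1 of the 4.

1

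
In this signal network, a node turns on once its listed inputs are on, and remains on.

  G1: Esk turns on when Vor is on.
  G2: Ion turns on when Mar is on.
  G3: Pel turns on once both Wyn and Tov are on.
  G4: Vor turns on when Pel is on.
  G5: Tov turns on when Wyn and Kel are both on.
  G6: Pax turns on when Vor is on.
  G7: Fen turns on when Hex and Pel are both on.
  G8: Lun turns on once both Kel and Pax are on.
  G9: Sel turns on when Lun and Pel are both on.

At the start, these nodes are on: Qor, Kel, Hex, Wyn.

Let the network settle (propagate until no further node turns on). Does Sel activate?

Wyn and Kel are on, so Tov turns on (G5).
Wyn and Tov are on, so Pel turns on (G3).
Pel is on, so Vor turns on (G4).
Vor is on, so Pax turns on (G6).
G8: Kel and Pax on → Lun on.
Lun and Pel are on, so Sel turns on (G9).

Yes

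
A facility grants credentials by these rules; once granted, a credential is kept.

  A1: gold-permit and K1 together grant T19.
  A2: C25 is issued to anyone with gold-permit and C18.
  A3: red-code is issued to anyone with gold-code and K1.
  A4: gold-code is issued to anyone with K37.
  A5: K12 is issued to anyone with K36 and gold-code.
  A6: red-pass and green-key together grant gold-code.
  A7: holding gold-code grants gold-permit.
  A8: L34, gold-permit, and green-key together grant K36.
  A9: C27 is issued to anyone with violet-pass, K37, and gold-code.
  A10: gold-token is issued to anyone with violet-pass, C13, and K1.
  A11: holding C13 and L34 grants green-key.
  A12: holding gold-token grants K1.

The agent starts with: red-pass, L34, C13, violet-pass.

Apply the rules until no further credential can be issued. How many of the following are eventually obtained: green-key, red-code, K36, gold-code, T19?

3

Holding C13 and L34 grants green-key (A11).
Holding red-pass and green-key grants gold-code (A6).
Holding gold-code grants gold-permit (A7).
Holding L34, gold-permit, and green-key grants K36 (A8).
green-key: reached.
red-code would need gold-code and K1 (A3), but K1 is never granted.
K36: reached.
gold-code: reached.
T19 would need gold-permit and K1 (A1), but K1 is never granted.
Reached: green-key, K36, and gold-code — 3 of the 5.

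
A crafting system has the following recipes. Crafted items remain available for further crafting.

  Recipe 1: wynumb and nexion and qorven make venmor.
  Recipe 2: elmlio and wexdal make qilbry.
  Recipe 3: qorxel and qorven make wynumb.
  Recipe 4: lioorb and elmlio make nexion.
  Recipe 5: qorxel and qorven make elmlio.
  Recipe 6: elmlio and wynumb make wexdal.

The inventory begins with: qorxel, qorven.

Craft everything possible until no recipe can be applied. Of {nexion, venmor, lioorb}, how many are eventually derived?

nexion would need lioorb and elmlio (Recipe 4), but lioorb is never obtained.
venmor would need wynumb, nexion, and qorven (Recipe 1), but nexion is never obtained.
No rule produces lioorb, and it is not given.
None of the 3 are reached.

0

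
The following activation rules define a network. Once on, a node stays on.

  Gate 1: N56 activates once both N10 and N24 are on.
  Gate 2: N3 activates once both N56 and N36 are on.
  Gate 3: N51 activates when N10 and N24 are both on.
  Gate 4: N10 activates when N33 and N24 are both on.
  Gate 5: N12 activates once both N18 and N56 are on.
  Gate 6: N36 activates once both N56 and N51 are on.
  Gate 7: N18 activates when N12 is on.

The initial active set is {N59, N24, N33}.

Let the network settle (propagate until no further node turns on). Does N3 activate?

N33 and N24 are on, so N10 activates (Gate 4).
Gate 1: N10 and N24 on → N56 on.
N10 and N24 are on, so N51 activates (Gate 3).
N56 and N51 are on, so N36 activates (Gate 6).
Gate 2: N56 and N36 on → N3 on.

Yes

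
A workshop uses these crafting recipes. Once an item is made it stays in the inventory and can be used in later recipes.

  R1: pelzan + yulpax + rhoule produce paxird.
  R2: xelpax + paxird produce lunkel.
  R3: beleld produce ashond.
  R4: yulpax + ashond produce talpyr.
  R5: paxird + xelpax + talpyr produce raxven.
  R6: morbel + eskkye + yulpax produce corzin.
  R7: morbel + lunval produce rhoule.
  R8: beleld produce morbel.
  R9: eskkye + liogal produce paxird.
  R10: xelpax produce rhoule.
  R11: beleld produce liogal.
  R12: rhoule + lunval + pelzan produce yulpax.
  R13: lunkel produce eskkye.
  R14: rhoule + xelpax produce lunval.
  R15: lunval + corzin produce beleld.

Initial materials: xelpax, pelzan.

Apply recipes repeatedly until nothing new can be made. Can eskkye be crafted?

xelpax → rhoule (R10).
rhoule + xelpax → lunval (R14).
Using R12, rhoule, lunval, and pelzan make yulpax.
pelzan + yulpax + rhoule → paxird (R1).
Using R2, xelpax and paxird make lunkel.
Using R13, lunkel makes eskkye.

Yes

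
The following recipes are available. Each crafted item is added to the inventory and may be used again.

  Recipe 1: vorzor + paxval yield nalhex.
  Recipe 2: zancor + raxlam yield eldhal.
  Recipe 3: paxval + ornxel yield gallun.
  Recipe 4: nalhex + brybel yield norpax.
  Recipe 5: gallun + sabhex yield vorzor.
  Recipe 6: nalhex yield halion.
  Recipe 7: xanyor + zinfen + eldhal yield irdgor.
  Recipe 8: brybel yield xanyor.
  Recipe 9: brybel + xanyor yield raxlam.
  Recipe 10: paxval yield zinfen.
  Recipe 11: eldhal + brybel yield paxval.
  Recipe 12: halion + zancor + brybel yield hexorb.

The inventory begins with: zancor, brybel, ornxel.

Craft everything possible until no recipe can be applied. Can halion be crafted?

No

halion would need nalhex (Recipe 6), but nalhex is never obtained.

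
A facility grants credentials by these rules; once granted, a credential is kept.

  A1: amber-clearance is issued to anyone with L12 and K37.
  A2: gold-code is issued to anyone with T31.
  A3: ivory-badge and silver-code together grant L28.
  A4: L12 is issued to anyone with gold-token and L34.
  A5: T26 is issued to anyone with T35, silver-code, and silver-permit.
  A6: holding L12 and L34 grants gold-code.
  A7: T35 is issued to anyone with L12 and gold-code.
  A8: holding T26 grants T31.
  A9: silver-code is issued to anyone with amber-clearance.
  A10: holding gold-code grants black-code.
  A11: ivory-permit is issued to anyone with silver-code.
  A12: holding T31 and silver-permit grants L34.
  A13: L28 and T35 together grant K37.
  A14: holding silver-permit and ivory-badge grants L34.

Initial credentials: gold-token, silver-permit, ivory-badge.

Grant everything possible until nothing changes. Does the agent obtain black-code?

Yes

Holding silver-permit and ivory-badge grants L34 (A14).
Holding gold-token and L34 grants L12 (A4).
Holding L12 and L34 grants gold-code (A6).
Holding gold-code grants black-code (A10).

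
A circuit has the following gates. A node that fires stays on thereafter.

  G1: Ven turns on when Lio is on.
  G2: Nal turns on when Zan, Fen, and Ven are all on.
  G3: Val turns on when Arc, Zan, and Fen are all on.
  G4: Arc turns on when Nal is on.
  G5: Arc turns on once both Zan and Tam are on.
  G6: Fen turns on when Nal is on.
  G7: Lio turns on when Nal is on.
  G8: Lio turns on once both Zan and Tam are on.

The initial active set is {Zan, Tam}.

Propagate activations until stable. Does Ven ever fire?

Yes

G8: Zan and Tam on → Lio on.
Lio is on, so Ven turns on (G1).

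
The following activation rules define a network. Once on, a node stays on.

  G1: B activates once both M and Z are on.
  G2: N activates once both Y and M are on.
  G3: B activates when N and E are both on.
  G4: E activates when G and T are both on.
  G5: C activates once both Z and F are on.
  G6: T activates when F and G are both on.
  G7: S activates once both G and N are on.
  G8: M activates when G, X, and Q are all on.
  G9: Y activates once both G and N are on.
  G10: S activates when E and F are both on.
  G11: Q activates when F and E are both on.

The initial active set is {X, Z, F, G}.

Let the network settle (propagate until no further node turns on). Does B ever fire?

G6: F and G on → T on.
G and T are on, so E activates (G4).
F and E are on, so Q activates (G11).
G8: G, X, and Q on → M on.
G1: M and Z on → B on.

Yes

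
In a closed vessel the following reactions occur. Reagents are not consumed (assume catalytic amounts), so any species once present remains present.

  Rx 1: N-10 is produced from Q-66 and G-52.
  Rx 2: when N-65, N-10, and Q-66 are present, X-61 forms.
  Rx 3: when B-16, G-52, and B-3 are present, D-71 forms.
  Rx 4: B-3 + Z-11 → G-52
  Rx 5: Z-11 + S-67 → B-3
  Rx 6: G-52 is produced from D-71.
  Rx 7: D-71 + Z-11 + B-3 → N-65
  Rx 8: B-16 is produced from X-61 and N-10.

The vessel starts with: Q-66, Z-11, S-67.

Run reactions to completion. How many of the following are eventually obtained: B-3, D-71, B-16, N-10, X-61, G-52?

Z-11 and S-67 present → B-3 forms (Rx 5).
B-3 and Z-11 present → G-52 forms (Rx 4).
Q-66 and G-52 present → N-10 forms (Rx 1).
B-3: reached.
D-71 would need B-16, G-52, and B-3 (Rx 3), but B-16 never forms.
B-16 would need X-61 and N-10 (Rx 8), but X-61 never forms.
N-10: reached.
X-61 would need N-65, N-10, and Q-66 (Rx 2), but N-65 never forms.
G-52: reached.
Reached: B-3, N-10, and G-52 — 3 of the 6.

3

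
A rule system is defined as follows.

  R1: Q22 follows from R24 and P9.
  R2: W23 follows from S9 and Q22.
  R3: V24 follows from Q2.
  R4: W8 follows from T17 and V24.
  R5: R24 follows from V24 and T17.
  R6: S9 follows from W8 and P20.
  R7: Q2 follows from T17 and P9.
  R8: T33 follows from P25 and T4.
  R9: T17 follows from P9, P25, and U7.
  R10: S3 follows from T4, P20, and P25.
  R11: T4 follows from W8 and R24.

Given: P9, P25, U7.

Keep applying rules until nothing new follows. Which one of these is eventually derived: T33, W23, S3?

P9, P25, and U7 hold, so T17 follows (R9).
T17 and P9 hold, so Q2 follows (R7).
From Q2, R3 gives V24.
From T17 and V24, R4 gives W8.
From V24 and T17, R5 gives R24.
From W8 and R24, R11 gives T4.
From P25 and T4, R8 gives T33.
W23 would need S9 and Q22 (R2), but S9 is never established. S3 would need T4, P20, and P25 (R10), but P20 is never established.

T33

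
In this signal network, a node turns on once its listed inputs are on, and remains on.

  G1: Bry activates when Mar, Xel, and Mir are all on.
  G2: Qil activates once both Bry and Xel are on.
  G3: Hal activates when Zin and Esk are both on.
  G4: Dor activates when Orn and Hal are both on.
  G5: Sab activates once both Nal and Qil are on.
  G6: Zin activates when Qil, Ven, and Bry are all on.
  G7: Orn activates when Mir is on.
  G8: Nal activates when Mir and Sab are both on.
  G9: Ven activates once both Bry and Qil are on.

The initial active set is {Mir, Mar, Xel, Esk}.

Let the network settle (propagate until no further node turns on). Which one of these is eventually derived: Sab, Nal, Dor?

Dor

G7: Mir on → Orn on.
G1: Mar, Xel, and Mir on → Bry on.
G2: Bry and Xel on → Qil on.
G9: Bry and Qil on → Ven on.
Qil, Ven, and Bry are on, so Zin activates (G6).
G3: Zin and Esk on → Hal on.
G4: Orn and Hal on → Dor on.
Nal would need Mir and Sab (G8), but Sab never turns on. Sab would need Nal and Qil (G5), but Nal never turns on.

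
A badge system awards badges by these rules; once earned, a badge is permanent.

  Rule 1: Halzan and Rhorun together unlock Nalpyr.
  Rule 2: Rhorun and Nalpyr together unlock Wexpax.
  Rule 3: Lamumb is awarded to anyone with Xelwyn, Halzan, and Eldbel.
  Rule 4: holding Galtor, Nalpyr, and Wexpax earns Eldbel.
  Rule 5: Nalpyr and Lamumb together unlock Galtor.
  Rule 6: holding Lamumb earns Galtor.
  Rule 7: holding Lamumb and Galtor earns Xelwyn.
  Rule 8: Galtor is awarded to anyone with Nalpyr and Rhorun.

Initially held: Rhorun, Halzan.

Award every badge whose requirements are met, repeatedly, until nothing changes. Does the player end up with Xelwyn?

Xelwyn would need Lamumb and Galtor (Rule 7), but Lamumb is never earned.

No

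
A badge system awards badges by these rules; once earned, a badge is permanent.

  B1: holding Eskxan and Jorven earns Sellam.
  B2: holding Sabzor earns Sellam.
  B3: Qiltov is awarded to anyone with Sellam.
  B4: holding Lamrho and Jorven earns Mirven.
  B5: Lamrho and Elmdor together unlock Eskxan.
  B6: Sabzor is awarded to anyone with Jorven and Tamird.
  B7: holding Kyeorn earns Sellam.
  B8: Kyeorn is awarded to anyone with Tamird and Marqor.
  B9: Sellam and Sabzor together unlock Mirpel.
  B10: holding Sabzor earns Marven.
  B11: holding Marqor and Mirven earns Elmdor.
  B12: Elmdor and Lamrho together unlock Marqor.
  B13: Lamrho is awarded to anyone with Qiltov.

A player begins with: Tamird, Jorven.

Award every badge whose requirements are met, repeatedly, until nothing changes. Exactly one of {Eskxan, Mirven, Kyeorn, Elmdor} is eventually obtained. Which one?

Mirven

With Jorven and Tamird, Sabzor is earned (B6).
With Sabzor, Sellam is earned (B2).
With Sellam, Qiltov is earned (B3).
With Qiltov, Lamrho is earned (B13).
With Lamrho and Jorven, Mirven is earned (B4).
Elmdor would need Marqor and Mirven (B11), but Marqor is never earned. Kyeorn would need Tamird and Marqor (B8), but Marqor is never earned. Eskxan would need Lamrho and Elmdor (B5), but Elmdor is never earned.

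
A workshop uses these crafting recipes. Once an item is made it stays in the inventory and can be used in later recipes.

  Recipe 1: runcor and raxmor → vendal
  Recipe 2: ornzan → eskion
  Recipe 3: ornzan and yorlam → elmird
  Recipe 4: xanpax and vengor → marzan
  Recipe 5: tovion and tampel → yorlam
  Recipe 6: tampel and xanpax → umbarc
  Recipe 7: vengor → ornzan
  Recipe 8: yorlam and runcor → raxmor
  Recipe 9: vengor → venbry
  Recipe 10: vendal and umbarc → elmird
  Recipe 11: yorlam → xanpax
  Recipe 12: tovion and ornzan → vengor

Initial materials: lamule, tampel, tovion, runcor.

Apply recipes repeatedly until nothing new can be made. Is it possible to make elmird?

Yes

tovion and tampel → yorlam (Recipe 5).
Using Recipe 11, yorlam makes xanpax.
Using Recipe 8, yorlam and runcor make raxmor.
tampel and xanpax → umbarc (Recipe 6).
Using Recipe 1, runcor and raxmor make vendal.
vendal and umbarc → elmird (Recipe 10).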